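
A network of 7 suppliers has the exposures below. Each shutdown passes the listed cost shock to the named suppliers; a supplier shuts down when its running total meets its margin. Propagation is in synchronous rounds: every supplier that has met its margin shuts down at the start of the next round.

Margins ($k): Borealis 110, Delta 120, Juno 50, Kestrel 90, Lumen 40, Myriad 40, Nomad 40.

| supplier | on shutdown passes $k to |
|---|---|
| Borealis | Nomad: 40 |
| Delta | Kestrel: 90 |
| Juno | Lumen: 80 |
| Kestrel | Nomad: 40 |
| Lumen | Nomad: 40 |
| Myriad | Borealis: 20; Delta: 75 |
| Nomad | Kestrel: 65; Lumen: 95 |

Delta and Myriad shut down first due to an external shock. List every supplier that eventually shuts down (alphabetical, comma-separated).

Round 1 — Delta, Myriad shut down (initial).
  Borealis: +20 → 20 < 110
  Kestrel: +90 → 90 ≥ 90
Round 2 — Kestrel shuts down.
  Nomad: +40 → 40 ≥ 40
Round 3 — Nomad shuts down.
  Lumen: +95 → 95 ≥ 40
Round 4 — Lumen shuts down.
No further shutdowns.

Delta, Kestrel, Lumen, Myriad, Nomad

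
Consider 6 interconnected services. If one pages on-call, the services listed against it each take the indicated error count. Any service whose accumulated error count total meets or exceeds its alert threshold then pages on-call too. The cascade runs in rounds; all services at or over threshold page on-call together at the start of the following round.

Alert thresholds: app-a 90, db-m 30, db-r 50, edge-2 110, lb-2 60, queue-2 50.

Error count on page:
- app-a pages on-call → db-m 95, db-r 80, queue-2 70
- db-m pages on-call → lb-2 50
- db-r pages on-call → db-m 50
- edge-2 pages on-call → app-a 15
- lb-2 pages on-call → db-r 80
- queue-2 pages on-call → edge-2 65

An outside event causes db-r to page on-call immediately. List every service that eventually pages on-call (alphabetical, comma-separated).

db-m, db-r

Round 1 — db-r pages on-call (initial).
  db-m: +50 → 50 ≥ 30
Round 2 — db-m pages on-call.
  lb-2: +50 → 50 < 60
No further pages.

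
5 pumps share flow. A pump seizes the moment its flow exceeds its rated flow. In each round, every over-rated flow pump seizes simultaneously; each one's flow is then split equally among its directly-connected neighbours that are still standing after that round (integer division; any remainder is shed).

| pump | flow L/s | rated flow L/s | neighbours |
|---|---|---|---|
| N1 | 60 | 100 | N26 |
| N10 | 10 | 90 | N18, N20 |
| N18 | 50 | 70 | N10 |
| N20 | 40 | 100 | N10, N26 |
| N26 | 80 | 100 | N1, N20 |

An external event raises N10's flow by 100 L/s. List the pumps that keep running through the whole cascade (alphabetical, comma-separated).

Round 1 — N10 at 110 > 90. N10 seizes.
  N10 sheds 110 L/s to N18, N20: 55 each.
    N18: 50+55 = 105 > 70
    N20: 40+55 = 95 ≤ 100
Round 2 — N18 seizes.
  N18 sheds 105 L/s: no online neighbours, lost.
No further seizures.

N1, N20, N26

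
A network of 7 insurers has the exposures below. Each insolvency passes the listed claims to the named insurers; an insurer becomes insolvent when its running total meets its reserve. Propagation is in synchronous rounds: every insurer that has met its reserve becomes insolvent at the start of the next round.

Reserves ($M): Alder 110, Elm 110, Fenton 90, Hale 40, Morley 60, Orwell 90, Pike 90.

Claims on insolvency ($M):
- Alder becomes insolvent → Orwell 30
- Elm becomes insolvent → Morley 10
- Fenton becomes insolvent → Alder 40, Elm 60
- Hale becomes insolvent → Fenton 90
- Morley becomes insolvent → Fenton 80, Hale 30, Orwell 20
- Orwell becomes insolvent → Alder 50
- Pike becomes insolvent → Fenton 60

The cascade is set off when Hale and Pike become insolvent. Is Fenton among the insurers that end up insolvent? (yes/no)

Round 1 — Hale, Pike become insolvent (initial).
  Fenton: +90+60 → 150 ≥ 90
Round 2 — Fenton becomes insolvent.
  Alder: +40 → 40 < 110
  Elm: +60 → 60 < 110
No further insolvencies.

yes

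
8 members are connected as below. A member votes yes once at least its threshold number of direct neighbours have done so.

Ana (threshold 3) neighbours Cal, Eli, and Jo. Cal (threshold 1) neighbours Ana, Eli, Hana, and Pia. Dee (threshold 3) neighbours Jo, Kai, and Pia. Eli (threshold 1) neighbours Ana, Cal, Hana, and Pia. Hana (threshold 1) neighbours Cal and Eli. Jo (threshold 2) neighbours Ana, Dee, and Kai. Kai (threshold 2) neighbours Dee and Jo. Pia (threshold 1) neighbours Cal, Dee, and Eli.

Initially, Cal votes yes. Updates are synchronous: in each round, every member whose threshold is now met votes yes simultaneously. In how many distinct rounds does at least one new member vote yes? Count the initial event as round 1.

Round 1 — Cal votes yes (initial).
Round 2 — checking thresholds:
  Ana: 1 of 3 neighbours < 3, not yet.
  Eli: 1 of 4 neighbours ≥ 1, votes yes.
  Hana: 1 of 2 neighbours ≥ 1, votes yes.
  Pia: 1 of 3 neighbours ≥ 1, votes yes.
Round 3 — no new yes votes; cascade stops.

2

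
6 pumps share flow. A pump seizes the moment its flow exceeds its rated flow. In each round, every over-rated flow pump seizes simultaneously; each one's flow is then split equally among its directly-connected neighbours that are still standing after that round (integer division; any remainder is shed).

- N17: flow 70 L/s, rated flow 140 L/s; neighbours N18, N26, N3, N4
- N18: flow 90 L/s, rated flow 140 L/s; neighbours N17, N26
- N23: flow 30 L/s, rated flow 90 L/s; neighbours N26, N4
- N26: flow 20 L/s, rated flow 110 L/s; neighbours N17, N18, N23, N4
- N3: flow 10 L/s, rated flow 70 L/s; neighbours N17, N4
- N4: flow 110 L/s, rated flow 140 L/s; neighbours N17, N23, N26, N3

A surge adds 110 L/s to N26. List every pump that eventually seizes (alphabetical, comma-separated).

N17, N18, N23, N26, N3, N4

Round 1 — N26 at 130 > 110. N26 seizes.
  N26 sheds 130 L/s to N17, N18, N23, N4: 32 each (2 lost).
    N17: 70+32 = 102 ≤ 140
    N18: 90+32 = 122 ≤ 140
    N23: 30+32 = 62 ≤ 90
    N4: 110+32 = 142 > 140
Round 2 — N4 seizes.
  N4 sheds 142 L/s to N17, N23, N3: 47 each (1 lost).
    N17: 102+47 = 149 > 140
    N23: 62+47 = 109 > 90
    N3: 10+47 = 57 ≤ 70
Round 3 — N17, N23 seize.
  N17 sheds 149 L/s to N18, N3: 74 each (1 lost).
    N18: 122+74 = 196 > 140
    N3: 57+74 = 131 > 70
  N23 sheds 109 L/s: no online neighbours, lost.
Round 4 — N18, N3 seize.
  N18 sheds 196 L/s: no online neighbours, lost.
  N3 sheds 131 L/s: no online neighbours, lost.
No further seizures.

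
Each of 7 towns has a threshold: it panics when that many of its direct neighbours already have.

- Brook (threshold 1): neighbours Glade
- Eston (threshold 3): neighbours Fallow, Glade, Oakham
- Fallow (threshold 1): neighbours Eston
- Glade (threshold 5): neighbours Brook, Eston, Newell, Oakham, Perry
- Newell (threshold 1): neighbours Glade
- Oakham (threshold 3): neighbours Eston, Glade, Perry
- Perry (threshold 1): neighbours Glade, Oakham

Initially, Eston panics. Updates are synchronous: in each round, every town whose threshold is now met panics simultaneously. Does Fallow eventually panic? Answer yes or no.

Round 1 — Eston panics (initial).
Round 2 — checking thresholds:
  Fallow: 1 of 1 neighbours ≥ 1, panics.
  Glade: 1 of 5 neighbours < 5, not yet.
  Oakham: 1 of 3 neighbours < 3, not yet.
Round 3 — no new panics; cascade stops.

yes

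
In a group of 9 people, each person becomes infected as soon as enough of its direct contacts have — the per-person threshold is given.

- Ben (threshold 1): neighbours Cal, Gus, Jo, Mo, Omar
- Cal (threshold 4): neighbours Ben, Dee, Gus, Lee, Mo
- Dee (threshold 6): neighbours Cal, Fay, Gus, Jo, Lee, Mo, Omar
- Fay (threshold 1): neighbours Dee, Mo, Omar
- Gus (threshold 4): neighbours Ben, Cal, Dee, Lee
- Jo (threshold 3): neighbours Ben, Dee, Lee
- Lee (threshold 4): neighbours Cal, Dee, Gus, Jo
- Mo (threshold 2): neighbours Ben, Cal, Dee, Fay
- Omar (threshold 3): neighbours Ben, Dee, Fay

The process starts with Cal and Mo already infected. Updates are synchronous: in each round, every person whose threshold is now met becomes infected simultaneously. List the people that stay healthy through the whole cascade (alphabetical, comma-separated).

Round 1 — Cal, Mo become infected (initial).
Round 2 — checking thresholds:
  Ben: 2 of 5 neighbours ≥ 1, becomes infected.
  Dee: 2 of 7 neighbours < 6, holds.
  Fay: 1 of 3 neighbours ≥ 1, becomes infected.
  Gus: 1 of 4 neighbours < 4, holds.
  Lee: 1 of 4 neighbours < 4, holds.
Round 3 — no new infections; cascade stops.

Dee, Gus, Jo, Lee, Omar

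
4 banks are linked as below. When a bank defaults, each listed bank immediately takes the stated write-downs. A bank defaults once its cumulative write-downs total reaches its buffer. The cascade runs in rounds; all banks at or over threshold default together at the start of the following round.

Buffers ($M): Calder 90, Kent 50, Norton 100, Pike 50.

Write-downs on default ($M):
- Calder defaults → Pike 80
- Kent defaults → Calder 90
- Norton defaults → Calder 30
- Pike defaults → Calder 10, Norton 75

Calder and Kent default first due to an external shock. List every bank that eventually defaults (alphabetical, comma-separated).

Calder, Kent, Pike

Round 1 — Calder, Kent default (initial).
  Pike: +80 → 80 ≥ 50
Round 2 — Pike defaults.
  Norton: +75 → 75 < 100
No further defaults.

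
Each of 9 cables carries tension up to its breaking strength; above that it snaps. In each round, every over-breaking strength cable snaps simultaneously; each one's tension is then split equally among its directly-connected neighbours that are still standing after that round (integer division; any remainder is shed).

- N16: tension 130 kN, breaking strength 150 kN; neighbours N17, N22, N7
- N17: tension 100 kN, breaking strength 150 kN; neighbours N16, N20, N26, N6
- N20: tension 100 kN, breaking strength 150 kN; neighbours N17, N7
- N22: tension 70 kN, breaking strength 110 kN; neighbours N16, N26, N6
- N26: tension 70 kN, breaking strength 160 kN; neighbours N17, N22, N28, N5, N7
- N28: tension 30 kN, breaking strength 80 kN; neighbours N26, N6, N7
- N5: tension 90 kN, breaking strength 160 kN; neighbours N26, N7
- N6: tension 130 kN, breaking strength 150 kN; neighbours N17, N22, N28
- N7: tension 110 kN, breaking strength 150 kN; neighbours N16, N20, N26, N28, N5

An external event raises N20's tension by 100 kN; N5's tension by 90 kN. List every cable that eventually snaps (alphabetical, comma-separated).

N16, N17, N20, N22, N26, N28, N5, N6, N7

Round 1 — N20 at 200 > 150; N5 at 180 > 160. N20, N5 snap.
  N20 sheds 200 kN to N17, N7: 100 each.
    N17: 100+100 = 200 > 150
    N7: 110+100 = 210 > 150
  N5 sheds 180 kN to N26, N7: 90 each.
    N26: 70+90 = 160 ≤ 160
    N7: 210+90 = 300 > 150
Round 2 — N17, N7 snap.
  N17 sheds 200 kN to N16, N26, N6: 66 each (2 lost).
    N16: 130+66 = 196 > 150
    N26: 160+66 = 226 > 160
    N6: 130+66 = 196 > 150
  N7 sheds 300 kN to N16, N26, N28: 100 each.
    N16: 196+100 = 296 > 150
    N26: 226+100 = 326 > 160
    N28: 30+100 = 130 > 80
Round 3 — N16, N26, N28, N6 snap.
  N16 sheds 296 kN to N22: 296 each.
    N22: 70+296 = 366 > 110
  N26 sheds 326 kN to N22: 326 each.
    N22: 366+326 = 692 > 110
  N28 sheds 130 kN: no online neighbours, lost.
  N6 sheds 196 kN to N22: 196 each.
    N22: 692+196 = 888 > 110
Round 4 — N22 snaps.
  N22 sheds 888 kN: no online neighbours, lost.
No further breaks.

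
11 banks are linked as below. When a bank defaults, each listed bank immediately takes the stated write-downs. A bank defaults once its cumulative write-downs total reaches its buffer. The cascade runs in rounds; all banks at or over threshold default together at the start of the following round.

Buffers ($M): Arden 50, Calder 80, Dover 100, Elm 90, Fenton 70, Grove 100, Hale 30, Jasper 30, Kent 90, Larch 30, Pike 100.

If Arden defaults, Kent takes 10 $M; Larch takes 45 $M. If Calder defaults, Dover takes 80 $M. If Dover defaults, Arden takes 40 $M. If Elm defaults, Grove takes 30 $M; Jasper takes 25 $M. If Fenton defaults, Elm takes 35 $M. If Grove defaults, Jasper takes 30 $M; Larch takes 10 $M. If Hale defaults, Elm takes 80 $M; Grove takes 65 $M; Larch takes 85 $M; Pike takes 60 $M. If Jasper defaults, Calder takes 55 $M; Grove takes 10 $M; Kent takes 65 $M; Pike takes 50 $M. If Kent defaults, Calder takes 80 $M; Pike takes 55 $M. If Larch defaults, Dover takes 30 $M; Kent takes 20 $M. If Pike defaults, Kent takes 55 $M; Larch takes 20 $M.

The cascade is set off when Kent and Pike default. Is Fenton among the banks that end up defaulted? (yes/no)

Round 1 — Kent, Pike default (initial).
  Calder: +80 → 80 ≥ 80
  Larch: +20 → 20 < 30
Round 2 — Calder defaults.
  Dover: +80 → 80 < 100
No further defaults.

no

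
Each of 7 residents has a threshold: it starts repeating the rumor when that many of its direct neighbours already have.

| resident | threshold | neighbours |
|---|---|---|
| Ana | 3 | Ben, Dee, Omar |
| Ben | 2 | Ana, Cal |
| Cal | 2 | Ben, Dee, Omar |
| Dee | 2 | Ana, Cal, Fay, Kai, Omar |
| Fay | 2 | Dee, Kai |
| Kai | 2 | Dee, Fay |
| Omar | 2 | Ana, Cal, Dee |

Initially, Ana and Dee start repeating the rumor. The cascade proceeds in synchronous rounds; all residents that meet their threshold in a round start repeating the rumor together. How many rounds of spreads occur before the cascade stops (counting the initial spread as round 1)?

Round 1 — Ana, Dee start repeating the rumor (initial).
Round 2 — checking thresholds:
  Ben: 1 of 2 neighbours < 2, not yet.
  Cal: 1 of 3 neighbours < 2, not yet.
  Fay: 1 of 2 neighbours < 2, not yet.
  Kai: 1 of 2 neighbours < 2, not yet.
  Omar: 2 of 3 neighbours ≥ 2, starts repeating the rumor.
Round 3 — checking thresholds:
  Ben: 1 of 2 neighbours < 2, not yet.
  Cal: 2 of 3 neighbours ≥ 2, starts repeating the rumor.
  Fay: 1 of 2 neighbours < 2, not yet.
  Kai: 1 of 2 neighbours < 2, not yet.
Round 4 — checking thresholds:
  Ben: 2 of 2 neighbours ≥ 2, starts repeating the rumor.
  Fay: 1 of 2 neighbours < 2, not yet.
  Kai: 1 of 2 neighbours < 2, not yet.
Round 5 — no new spreads; cascade stops.

4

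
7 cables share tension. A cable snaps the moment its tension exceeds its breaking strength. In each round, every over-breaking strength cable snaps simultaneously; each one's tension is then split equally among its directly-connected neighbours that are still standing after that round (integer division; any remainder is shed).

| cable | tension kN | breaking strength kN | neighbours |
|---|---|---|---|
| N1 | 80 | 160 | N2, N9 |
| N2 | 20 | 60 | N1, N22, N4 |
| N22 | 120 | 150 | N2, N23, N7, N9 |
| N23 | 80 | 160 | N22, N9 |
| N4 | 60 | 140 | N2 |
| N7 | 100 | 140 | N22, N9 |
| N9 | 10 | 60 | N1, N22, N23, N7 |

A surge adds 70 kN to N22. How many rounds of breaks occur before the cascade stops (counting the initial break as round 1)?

4

Round 1 — N22 at 190 > 150. N22 snaps.
  N22 sheds 190 kN to N2, N23, N7, N9: 47 each (2 lost).
    N2: 20+47 = 67 > 60
    N23: 80+47 = 127 ≤ 160
    N7: 100+47 = 147 > 140
    N9: 10+47 = 57 ≤ 60
Round 2 — N2, N7 snap.
  N2 sheds 67 kN to N1, N4: 33 each (1 lost).
    N1: 80+33 = 113 ≤ 160
    N4: 60+33 = 93 ≤ 140
  N7 sheds 147 kN to N9: 147 each.
    N9: 57+147 = 204 > 60
Round 3 — N9 snaps.
  N9 sheds 204 kN to N1, N23: 102 each.
    N1: 113+102 = 215 > 160
    N23: 127+102 = 229 > 160
Round 4 — N1, N23 snap.
  N1 sheds 215 kN: no online neighbours, lost.
  N23 sheds 229 kN: no online neighbours, lost.
No further breaks.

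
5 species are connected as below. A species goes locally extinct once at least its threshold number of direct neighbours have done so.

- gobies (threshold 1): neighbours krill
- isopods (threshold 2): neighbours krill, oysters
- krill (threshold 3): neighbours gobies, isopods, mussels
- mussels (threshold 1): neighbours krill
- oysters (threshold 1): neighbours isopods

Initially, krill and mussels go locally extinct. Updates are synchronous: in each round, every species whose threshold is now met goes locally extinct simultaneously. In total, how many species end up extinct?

3

Round 1 — krill, mussels go locally extinct (initial).
Round 2 — checking thresholds:
  gobies: 1 of 1 neighbours ≥ 1, goes locally extinct.
  isopods: 1 of 2 neighbours < 2, holds.
Round 3 — no new extinctions; cascade stops.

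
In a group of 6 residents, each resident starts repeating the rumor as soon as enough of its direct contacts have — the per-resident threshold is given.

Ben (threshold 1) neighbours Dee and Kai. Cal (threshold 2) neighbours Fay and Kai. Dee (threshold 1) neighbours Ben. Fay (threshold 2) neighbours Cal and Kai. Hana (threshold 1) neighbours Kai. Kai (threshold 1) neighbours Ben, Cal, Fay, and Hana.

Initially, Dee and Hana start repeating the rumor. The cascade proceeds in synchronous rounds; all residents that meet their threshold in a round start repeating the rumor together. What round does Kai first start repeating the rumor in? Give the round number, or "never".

Round 1 — Dee, Hana start repeating the rumor (initial).
Round 2 — checking thresholds:
  Ben: 1 of 2 neighbours ≥ 1, starts repeating the rumor.
  Kai: 1 of 4 neighbours ≥ 1, starts repeating the rumor.
Round 3 — no new spreads; cascade stops.

2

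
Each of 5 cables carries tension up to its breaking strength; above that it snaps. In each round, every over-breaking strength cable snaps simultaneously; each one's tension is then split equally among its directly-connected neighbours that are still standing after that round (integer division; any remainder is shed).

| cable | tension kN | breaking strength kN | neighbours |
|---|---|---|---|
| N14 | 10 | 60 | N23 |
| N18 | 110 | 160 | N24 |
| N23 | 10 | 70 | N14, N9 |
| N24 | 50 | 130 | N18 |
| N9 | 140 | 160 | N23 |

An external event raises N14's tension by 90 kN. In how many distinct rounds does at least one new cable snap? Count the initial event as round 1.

3

Round 1 — N14 at 100 > 60. N14 snaps.
  N14 sheds 100 kN to N23: 100 each.
    N23: 10+100 = 110 > 70
Round 2 — N23 snaps.
  N23 sheds 110 kN to N9: 110 each.
    N9: 140+110 = 250 > 160
Round 3 — N9 snaps.
  N9 sheds 250 kN: no online neighbours, lost.
No further breaks.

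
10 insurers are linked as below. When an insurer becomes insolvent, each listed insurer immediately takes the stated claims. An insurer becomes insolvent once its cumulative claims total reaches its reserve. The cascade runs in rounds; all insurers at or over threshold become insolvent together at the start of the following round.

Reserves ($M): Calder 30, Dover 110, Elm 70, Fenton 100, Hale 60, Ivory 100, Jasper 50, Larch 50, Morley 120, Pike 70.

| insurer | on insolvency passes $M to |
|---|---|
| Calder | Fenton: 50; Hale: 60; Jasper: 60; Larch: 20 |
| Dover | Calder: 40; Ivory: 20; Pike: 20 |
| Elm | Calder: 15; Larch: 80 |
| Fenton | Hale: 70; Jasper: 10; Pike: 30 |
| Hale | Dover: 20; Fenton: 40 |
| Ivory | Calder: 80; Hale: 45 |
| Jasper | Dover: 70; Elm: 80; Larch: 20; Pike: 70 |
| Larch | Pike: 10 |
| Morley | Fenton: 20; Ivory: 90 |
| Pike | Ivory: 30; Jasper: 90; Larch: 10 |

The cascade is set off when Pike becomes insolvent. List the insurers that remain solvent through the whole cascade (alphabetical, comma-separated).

Round 1 — Pike becomes insolvent (initial).
  Ivory: +30 → 30 < 100
  Jasper: +90 → 90 ≥ 50
  Larch: +10 → 10 < 50
Round 2 — Jasper becomes insolvent.
  Dover: +70 → 70 < 110
  Elm: +80 → 80 ≥ 70
  Larch: +20 → 30 < 50
Round 3 — Elm becomes insolvent.
  Calder: +15 → 15 < 30
  Larch: +80 → 110 ≥ 50
Round 4 — Larch becomes insolvent.
No further insolvencies.

Calder, Dover, Fenton, Hale, Ivory, Morley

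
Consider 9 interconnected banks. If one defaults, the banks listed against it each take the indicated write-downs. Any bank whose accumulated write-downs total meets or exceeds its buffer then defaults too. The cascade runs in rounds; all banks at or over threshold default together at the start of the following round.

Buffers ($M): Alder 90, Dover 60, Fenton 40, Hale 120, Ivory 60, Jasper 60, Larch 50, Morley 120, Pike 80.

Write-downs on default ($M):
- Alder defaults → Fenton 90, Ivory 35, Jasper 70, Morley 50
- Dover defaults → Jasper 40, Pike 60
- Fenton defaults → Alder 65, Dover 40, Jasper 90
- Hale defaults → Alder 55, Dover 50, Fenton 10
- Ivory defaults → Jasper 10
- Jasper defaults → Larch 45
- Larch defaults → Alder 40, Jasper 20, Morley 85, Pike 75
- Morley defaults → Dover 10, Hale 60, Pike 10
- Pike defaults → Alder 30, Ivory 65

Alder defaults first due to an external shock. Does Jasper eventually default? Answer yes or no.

yes

Round 1 — Alder defaults (initial).
  Fenton: +90 → 90 ≥ 40
  Ivory: +35 → 35 < 60
  Jasper: +70 → 70 ≥ 60
  Morley: +50 → 50 < 120
Round 2 — Fenton, Jasper default.
  Dover: +40 → 40 < 60
  Larch: +45 → 45 < 50
No further defaults.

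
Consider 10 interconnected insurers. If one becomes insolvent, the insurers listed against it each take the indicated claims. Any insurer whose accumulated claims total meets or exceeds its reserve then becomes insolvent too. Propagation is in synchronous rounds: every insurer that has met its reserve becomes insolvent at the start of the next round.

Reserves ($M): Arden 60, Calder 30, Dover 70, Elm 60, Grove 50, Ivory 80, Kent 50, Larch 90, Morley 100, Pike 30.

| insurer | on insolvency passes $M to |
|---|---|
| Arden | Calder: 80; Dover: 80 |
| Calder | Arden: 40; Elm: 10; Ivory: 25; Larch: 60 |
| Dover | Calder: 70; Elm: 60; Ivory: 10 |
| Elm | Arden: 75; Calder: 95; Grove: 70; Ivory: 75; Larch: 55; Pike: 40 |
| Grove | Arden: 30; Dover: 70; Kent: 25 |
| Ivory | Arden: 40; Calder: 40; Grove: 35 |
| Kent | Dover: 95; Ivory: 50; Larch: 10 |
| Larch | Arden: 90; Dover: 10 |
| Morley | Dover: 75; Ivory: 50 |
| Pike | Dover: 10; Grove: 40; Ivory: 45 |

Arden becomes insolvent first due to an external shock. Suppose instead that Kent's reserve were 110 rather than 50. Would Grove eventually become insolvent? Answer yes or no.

yes

With Kent's reserve at 110:
Round 1 — Arden becomes insolvent (initial).
  Calder: +80 → 80 ≥ 30
  Dover: +80 → 80 ≥ 70
Round 2 — Calder, Dover become insolvent.
  Elm: +10+60 → 70 ≥ 60
  Ivory: +25+10 → 35 < 80
  Larch: +60 → 60 < 90
Round 3 — Elm becomes insolvent.
  Grove: +70 → 70 ≥ 50
  Ivory: +75 → 110 ≥ 80
  Larch: +55 → 115 ≥ 90
  Pike: +40 → 40 ≥ 30
Round 4 — Grove, Ivory, Larch, Pike become insolvent.
  Kent: +25 → 25 < 110
No further insolvencies.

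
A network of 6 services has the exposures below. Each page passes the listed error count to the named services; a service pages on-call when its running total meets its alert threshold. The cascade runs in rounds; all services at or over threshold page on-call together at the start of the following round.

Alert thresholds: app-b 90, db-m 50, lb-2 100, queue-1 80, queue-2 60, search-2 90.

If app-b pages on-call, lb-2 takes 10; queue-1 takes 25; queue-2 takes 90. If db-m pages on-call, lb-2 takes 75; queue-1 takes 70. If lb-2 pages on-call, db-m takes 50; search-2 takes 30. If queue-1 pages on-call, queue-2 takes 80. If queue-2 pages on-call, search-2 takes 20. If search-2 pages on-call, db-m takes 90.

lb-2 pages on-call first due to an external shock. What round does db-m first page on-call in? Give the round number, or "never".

Round 1 — lb-2 pages on-call (initial).
  db-m: +50 → 50 ≥ 50
  search-2: +30 → 30 < 90
Round 2 — db-m pages on-call.
  queue-1: +70 → 70 < 80
No further pages.

2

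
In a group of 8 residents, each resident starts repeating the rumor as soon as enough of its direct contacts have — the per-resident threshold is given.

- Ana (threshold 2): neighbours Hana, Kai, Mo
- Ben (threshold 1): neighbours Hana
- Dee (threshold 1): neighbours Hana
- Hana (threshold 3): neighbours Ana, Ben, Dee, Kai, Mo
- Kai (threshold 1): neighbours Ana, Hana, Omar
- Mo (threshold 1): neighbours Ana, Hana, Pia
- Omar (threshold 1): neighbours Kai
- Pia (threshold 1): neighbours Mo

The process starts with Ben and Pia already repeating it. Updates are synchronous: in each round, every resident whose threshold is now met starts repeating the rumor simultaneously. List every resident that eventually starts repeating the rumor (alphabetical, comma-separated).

Ben, Mo, Pia

Round 1 — Ben, Pia start repeating the rumor (initial).
Round 2 — checking thresholds:
  Hana: 1 of 5 neighbours < 3, below threshold.
  Mo: 1 of 3 neighbours ≥ 1, starts repeating the rumor.
Round 3 — no new spreads; cascade stops.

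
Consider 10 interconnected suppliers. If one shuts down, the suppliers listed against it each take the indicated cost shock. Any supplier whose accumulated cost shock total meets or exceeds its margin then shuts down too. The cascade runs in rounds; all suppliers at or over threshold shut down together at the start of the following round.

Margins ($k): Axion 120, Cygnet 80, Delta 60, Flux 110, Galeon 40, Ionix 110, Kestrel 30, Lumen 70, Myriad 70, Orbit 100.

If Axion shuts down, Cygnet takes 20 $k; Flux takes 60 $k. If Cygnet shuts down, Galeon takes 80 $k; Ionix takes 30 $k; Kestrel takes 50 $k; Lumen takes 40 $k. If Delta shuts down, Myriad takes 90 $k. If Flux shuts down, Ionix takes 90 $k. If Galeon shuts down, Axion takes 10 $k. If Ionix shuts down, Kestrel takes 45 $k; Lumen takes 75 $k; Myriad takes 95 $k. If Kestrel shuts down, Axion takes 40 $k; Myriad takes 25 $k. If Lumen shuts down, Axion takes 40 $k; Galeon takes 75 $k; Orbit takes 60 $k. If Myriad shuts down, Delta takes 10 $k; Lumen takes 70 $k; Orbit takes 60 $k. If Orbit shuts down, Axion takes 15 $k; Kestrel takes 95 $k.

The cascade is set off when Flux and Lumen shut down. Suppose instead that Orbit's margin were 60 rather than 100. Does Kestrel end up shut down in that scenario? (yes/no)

yes

With Orbit's margin at 60:
Round 1 — Flux, Lumen shut down (initial).
  Axion: +40 → 40 < 120
  Galeon: +75 → 75 ≥ 40
  Ionix: +90 → 90 < 110
  Orbit: +60 → 60 ≥ 60
Round 2 — Galeon, Orbit shut down.
  Axion: +10+15 → 65 < 120
  Kestrel: +95 → 95 ≥ 30
Round 3 — Kestrel shuts down.
  Axion: +40 → 105 < 120
  Myriad: +25 → 25 < 70
No further shutdowns.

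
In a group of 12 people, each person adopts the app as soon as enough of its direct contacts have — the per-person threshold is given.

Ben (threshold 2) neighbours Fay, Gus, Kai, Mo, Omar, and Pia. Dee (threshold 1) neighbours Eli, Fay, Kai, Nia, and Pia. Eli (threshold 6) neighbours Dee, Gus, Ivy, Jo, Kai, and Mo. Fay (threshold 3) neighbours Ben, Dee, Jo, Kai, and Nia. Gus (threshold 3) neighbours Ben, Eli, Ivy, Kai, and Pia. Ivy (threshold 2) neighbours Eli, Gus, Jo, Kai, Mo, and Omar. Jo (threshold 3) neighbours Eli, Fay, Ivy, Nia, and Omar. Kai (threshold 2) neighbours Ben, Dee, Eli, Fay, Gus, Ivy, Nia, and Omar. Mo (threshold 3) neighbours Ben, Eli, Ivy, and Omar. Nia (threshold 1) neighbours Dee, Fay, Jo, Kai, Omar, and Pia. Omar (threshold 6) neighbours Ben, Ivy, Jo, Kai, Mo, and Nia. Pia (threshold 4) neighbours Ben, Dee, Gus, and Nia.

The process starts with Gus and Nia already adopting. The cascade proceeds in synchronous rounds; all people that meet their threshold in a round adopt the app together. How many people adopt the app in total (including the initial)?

9

Round 1 — Gus, Nia adopt the app (initial).
Round 2 — checking thresholds:
  Ben: 1 of 6 neighbours < 2, not yet.
  Dee: 1 of 5 neighbours ≥ 1, adopts the app.
  Eli: 1 of 6 neighbours < 6, not yet.
  Fay: 1 of 5 neighbours < 3, not yet.
  Ivy: 1 of 6 neighbours < 2, not yet.
  Jo: 1 of 5 neighbours < 3, not yet.
  Kai: 2 of 8 neighbours ≥ 2, adopts the app.
  Omar: 1 of 6 neighbours < 6, not yet.
  Pia: 2 of 4 neighbours < 4, not yet.
Round 3 — checking thresholds:
  Ben: 2 of 6 neighbours ≥ 2, adopts the app.
  Eli: 3 of 6 neighbours < 6, not yet.
  Fay: 3 of 5 neighbours ≥ 3, adopts the app.
  Ivy: 2 of 6 neighbours ≥ 2, adopts the app.
  Jo: 1 of 5 neighbours < 3, not yet.
  Omar: 2 of 6 neighbours < 6, not yet.
  Pia: 3 of 4 neighbours < 4, not yet.
Round 4 — checking thresholds:
  Eli: 4 of 6 neighbours < 6, not yet.
  Jo: 3 of 5 neighbours ≥ 3, adopts the app.
  Mo: 2 of 4 neighbours < 3, not yet.
  Omar: 4 of 6 neighbours < 6, not yet.
  Pia: 4 of 4 neighbours ≥ 4, adopts the app.
Round 5 — no new adoptions; cascade stops.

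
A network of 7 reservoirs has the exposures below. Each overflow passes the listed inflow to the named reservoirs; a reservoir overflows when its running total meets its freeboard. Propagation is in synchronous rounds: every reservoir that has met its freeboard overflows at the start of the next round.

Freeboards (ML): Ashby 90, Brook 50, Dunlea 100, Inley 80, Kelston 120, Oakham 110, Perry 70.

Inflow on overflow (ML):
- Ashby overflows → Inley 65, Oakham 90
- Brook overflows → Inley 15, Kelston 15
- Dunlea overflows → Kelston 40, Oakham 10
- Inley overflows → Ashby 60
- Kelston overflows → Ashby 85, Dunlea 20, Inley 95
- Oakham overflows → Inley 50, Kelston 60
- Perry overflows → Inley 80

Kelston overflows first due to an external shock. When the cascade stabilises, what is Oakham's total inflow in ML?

Round 1 — Kelston overflows (initial).
  Ashby: +85 → 85 < 90
  Dunlea: +20 → 20 < 100
  Inley: +95 → 95 ≥ 80
Round 2 — Inley overflows.
  Ashby: +60 → 145 ≥ 90
Round 3 — Ashby overflows.
  Oakham: +90 → 90 < 110
No further overflows.

90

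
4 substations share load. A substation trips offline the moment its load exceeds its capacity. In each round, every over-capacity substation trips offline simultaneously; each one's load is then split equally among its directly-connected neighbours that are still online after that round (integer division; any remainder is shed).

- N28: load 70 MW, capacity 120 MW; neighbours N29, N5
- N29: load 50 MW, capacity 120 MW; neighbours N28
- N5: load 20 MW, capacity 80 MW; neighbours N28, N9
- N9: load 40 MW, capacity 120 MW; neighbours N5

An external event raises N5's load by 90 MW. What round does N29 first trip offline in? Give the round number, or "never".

3

Round 1 — N5 at 110 > 80. N5 trips offline.
  N5 sheds 110 MW to N28, N9: 55 each.
    N28: 70+55 = 125 > 120
    N9: 40+55 = 95 ≤ 120
Round 2 — N28 trips offline.
  N28 sheds 125 MW to N29: 125 each.
    N29: 50+125 = 175 > 120
Round 3 — N29 trips offline.
  N29 sheds 175 MW: no online neighbours, lost.
No further trips.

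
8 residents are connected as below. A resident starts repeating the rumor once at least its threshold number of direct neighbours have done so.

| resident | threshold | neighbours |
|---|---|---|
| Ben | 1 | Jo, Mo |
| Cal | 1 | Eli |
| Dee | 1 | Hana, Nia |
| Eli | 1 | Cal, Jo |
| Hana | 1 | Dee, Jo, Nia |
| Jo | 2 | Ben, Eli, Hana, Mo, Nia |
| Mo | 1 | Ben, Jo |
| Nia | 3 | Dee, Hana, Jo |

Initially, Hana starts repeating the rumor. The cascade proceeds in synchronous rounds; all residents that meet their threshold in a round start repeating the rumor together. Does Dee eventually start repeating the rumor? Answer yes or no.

yes

Round 1 — Hana starts repeating the rumor (initial).
Round 2 — checking thresholds:
  Dee: 1 of 2 neighbours ≥ 1, starts repeating the rumor.
  Jo: 1 of 5 neighbours < 2, below threshold.
  Nia: 1 of 3 neighbours < 3, below threshold.
Round 3 — no new spreads; cascade stops.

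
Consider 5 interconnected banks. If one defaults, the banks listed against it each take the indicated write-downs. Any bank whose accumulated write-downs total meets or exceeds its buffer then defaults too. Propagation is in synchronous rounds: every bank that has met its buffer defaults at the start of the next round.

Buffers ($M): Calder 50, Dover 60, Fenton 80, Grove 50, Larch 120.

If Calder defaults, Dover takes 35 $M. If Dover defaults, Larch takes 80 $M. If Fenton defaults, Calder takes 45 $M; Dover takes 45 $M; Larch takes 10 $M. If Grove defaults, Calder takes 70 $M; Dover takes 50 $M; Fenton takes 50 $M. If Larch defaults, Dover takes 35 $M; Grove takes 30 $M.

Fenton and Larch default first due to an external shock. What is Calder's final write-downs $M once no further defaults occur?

Round 1 — Fenton, Larch default (initial).
  Calder: +45 → 45 < 50
  Dover: +45+35 → 80 ≥ 60
  Grove: +30 → 30 < 50
Round 2 — Dover defaults.
No further defaults.

45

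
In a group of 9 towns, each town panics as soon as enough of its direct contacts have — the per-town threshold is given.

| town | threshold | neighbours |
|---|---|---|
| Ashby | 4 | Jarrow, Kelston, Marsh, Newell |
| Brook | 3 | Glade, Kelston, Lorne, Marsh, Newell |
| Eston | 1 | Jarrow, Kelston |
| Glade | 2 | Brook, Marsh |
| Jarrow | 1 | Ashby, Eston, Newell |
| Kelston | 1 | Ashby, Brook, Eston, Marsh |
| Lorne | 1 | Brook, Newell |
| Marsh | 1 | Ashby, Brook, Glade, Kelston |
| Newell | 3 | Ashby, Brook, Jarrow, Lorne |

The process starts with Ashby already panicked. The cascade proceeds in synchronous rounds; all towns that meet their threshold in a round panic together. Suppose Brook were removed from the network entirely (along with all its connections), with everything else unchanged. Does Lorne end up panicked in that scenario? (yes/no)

no

With Brook removed:
Round 1 — Ashby panics (initial).
Round 2 — checking thresholds:
  Jarrow: 1 of 3 neighbours ≥ 1, panics.
  Kelston: 1 of 3 neighbours ≥ 1, panics.
  Marsh: 1 of 3 neighbours ≥ 1, panics.
  Newell: 1 of 3 neighbours < 3, not yet.
Round 3 — checking thresholds:
  Eston: 2 of 2 neighbours ≥ 1, panics.
  Glade: 1 of 1 neighbours < 2, not yet.
  Newell: 2 of 3 neighbours < 3, not yet.
Round 4 — no new panics; cascade stops.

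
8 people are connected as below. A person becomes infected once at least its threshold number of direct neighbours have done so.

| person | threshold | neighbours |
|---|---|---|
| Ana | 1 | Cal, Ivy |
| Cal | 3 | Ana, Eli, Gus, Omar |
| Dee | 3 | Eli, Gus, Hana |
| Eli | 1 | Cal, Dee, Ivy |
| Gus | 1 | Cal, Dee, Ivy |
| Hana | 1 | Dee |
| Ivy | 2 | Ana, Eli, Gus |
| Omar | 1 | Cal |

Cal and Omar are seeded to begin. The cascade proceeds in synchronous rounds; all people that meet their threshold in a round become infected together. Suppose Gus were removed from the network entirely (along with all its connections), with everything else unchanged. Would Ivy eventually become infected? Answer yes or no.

With Gus removed:
Round 1 — Cal, Omar become infected (initial).
Round 2 — checking thresholds:
  Ana: 1 of 2 neighbours ≥ 1, becomes infected.
  Eli: 1 of 3 neighbours ≥ 1, becomes infected.
Round 3 — checking thresholds:
  Dee: 1 of 2 neighbours < 3, holds.
  Ivy: 2 of 2 neighbours ≥ 2, becomes infected.
Round 4 — no new infections; cascade stops.

yes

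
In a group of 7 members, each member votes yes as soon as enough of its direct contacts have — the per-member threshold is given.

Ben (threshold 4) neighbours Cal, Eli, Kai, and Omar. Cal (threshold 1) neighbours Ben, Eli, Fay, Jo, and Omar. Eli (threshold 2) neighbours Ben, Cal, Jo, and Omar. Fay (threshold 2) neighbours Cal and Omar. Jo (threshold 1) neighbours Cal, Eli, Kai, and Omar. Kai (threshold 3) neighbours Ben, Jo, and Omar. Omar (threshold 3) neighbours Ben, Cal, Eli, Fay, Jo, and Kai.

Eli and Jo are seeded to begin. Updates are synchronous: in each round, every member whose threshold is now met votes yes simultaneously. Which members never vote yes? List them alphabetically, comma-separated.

Ben, Kai

Round 1 — Eli, Jo vote yes (initial).
Round 2 — checking thresholds:
  Ben: 1 of 4 neighbours < 4, not yet.
  Cal: 2 of 5 neighbours ≥ 1, votes yes.
  Kai: 1 of 3 neighbours < 3, not yet.
  Omar: 2 of 6 neighbours < 3, not yet.
Round 3 — checking thresholds:
  Ben: 2 of 4 neighbours < 4, not yet.
  Fay: 1 of 2 neighbours < 2, not yet.
  Kai: 1 of 3 neighbours < 3, not yet.
  Omar: 3 of 6 neighbours ≥ 3, votes yes.
Round 4 — checking thresholds:
  Ben: 3 of 4 neighbours < 4, not yet.
  Fay: 2 of 2 neighbours ≥ 2, votes yes.
  Kai: 2 of 3 neighbours < 3, not yet.
Round 5 — no new yes votes; cascade stops.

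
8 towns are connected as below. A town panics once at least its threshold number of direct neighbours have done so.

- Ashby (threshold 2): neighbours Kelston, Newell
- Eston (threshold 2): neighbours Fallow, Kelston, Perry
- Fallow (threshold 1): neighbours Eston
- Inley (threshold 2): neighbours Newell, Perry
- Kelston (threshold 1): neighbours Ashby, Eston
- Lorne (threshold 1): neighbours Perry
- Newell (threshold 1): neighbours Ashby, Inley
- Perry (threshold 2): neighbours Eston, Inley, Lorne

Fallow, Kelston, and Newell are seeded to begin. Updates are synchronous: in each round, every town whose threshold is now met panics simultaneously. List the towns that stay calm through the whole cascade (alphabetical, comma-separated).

Inley, Lorne, Perry

Round 1 — Fallow, Kelston, Newell panic (initial).
Round 2 — checking thresholds:
  Ashby: 2 of 2 neighbours ≥ 2, panics.
  Eston: 2 of 3 neighbours ≥ 2, panics.
  Inley: 1 of 2 neighbours < 2, not yet.
Round 3 — no new panics; cascade stops.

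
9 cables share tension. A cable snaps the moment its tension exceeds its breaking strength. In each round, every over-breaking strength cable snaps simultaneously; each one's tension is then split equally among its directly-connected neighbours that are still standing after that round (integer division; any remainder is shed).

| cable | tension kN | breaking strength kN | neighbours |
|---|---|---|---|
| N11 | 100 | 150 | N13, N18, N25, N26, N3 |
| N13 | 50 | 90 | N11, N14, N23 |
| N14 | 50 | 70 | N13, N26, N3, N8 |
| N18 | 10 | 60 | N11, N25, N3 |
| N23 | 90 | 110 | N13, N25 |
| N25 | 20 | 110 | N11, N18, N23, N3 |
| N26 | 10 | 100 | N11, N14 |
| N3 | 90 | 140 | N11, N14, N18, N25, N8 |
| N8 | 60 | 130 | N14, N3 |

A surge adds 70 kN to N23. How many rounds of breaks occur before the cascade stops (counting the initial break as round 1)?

Round 1 — N23 at 160 > 110. N23 snaps.
  N23 sheds 160 kN to N13, N25: 80 each.
    N13: 50+80 = 130 > 90
    N25: 20+80 = 100 ≤ 110
Round 2 — N13 snaps.
  N13 sheds 130 kN to N11, N14: 65 each.
    N11: 100+65 = 165 > 150
    N14: 50+65 = 115 > 70
Round 3 — N11, N14 snap.
  N11 sheds 165 kN to N18, N25, N26, N3: 41 each (1 lost).
    N18: 10+41 = 51 ≤ 60
    N25: 100+41 = 141 > 110
    N26: 10+41 = 51 ≤ 100
    N3: 90+41 = 131 ≤ 140
  N14 sheds 115 kN to N26, N3, N8: 38 each (1 lost).
    N26: 51+38 = 89 ≤ 100
    N3: 131+38 = 169 > 140
    N8: 60+38 = 98 ≤ 130
Round 4 — N25, N3 snap.
  N25 sheds 141 kN to N18: 141 each.
    N18: 51+141 = 192 > 60
  N3 sheds 169 kN to N18, N8: 84 each (1 lost).
    N18: 192+84 = 276 > 60
    N8: 98+84 = 182 > 130
Round 5 — N18, N8 snap.
  N18 sheds 276 kN: no online neighbours, lost.
  N8 sheds 182 kN: no online neighbours, lost.
No further breaks.

5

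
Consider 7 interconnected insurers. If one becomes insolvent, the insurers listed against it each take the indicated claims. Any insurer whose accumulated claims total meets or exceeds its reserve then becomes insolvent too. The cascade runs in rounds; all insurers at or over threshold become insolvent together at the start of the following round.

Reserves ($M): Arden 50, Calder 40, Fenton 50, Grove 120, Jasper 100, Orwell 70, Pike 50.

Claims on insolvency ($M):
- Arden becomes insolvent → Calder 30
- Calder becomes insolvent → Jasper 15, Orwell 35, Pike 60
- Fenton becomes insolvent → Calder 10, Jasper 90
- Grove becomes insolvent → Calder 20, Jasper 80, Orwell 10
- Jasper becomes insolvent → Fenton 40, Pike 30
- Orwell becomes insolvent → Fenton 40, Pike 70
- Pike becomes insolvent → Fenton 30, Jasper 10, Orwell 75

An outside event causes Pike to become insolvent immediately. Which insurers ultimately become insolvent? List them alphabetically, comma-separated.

Round 1 — Pike becomes insolvent (initial).
  Fenton: +30 → 30 < 50
  Jasper: +10 → 10 < 100
  Orwell: +75 → 75 ≥ 70
Round 2 — Orwell becomes insolvent.
  Fenton: +40 → 70 ≥ 50
Round 3 — Fenton becomes insolvent.
  Calder: +10 → 10 < 40
  Jasper: +90 → 100 ≥ 100
Round 4 — Jasper becomes insolvent.
No further insolvencies.

Fenton, Jasper, Orwell, Pike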